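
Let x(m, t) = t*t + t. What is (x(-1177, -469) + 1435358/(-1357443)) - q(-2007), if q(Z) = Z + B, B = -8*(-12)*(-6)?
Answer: 301452718867/1357443 ≈ 2.2207e+5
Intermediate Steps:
x(m, t) = t + t**2 (x(m, t) = t**2 + t = t + t**2)
B = -576 (B = 96*(-6) = -576)
q(Z) = -576 + Z (q(Z) = Z - 576 = -576 + Z)
(x(-1177, -469) + 1435358/(-1357443)) - q(-2007) = (-469*(1 - 469) + 1435358/(-1357443)) - (-576 - 2007) = (-469*(-468) + 1435358*(-1/1357443)) - 1*(-2583) = (219492 - 1435358/1357443) + 2583 = 297946443598/1357443 + 2583 = 301452718867/1357443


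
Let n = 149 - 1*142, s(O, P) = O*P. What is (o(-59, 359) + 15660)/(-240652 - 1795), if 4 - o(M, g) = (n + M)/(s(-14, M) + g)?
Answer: -18561892/287299695 ≈ -0.064608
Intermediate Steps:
n = 7 (n = 149 - 142 = 7)
o(M, g) = 4 - (7 + M)/(g - 14*M) (o(M, g) = 4 - (7 + M)/(-14*M + g) = 4 - (7 + M)/(g - 14*M))
(o(-59, 359) + 15660)/(-240652 - 1795) = ((7 - 4*359 + 57*(-59))/(-1*359 + 14*(-59)) + 15660)/(-240652 - 1795) = ((7 - 1436 - 3363)/(-359 - 826) + 15660)/(-242447) = (-4792/(-1185) + 15660)*(-1/242447) = (-1/1185*(-4792) + 15660)*(-1/242447) = (4792/1185 + 15660)*(-1/242447) = (18561892/1185)*(-1/242447) = -18561892/287299695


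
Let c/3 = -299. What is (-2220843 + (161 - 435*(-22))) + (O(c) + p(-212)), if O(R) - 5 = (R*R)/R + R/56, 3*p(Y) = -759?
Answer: -123887289/56 ≈ -2.2123e+6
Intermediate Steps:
c = -897 (c = 3*(-299) = -897)
p(Y) = -253 (p(Y) = (⅓)*(-759) = -253)
O(R) = 5 + 57*R/56 (O(R) = 5 + ((R*R)/R + R/56) = 5 + (R²/R + R*(1/56)) = 5 + (R + R/56) = 5 + 57*R/56)
(-2220843 + (161 - 435*(-22))) + (O(c) + p(-212)) = (-2220843 + (161 - 435*(-22))) + ((5 + (57/56)*(-897)) - 253) = (-2220843 + (161 + 9570)) + ((5 - 51129/56) - 253) = (-2220843 + 9731) + (-50849/56 - 253) = -2211112 - 65017/56 = -123887289/56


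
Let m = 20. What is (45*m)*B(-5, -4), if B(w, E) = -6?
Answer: -5400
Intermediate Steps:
(45*m)*B(-5, -4) = (45*20)*(-6) = 900*(-6) = -5400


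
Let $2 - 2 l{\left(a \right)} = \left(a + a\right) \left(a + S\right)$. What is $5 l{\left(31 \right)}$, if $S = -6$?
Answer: $-3870$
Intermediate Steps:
$l{\left(a \right)} = 1 - a \left(-6 + a\right)$ ($l{\left(a \right)} = 1 - \frac{\left(a + a\right) \left(a - 6\right)}{2} = 1 - \frac{2 a \left(-6 + a\right)}{2} = 1 - a \left(-6 + a\right)$)
$5 l{\left(31 \right)} = 5 \left(1 - 31^{2} + 6 \cdot 31\right) = 5 \left(1 - 961 + 186\right) = 5 \left(-774\right) = -3870$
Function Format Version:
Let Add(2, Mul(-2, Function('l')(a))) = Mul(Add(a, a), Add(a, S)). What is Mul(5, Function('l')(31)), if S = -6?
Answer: -3870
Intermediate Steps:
Function('l')(a) = Add(1, Mul(-1, a, Add(-6, a))) (Function('l')(a) = Add(1, Mul(Rational(-1, 2), Mul(Add(a, a), Add(a, -6)))) = Add(1, Mul(Rational(-1, 2), Mul(Mul(2, a), Add(-6, a)))) = Add(1, Mul(Rational(-1, 2), Mul(2, a, Add(-6, a)))) = Add(1, Mul(-1, a, Add(-6, a))))
Mul(5, Function('l')(31)) = Mul(5, Add(1, Mul(-1, Pow(31, 2)), Mul(6, 31))) = Mul(5, Add(1, Mul(-1, 961), 186)) = Mul(5, Add(1, -961, 186)) = Mul(5, -774) = -3870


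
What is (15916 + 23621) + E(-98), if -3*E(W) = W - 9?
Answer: 118718/3 ≈ 39573.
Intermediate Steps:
E(W) = 3 - W/3 (E(W) = -(W - 9)/3 = -(-9 + W)/3 = 3 - W/3)
(15916 + 23621) + E(-98) = (15916 + 23621) + (3 - 1/3*(-98)) = 39537 + (3 + 98/3) = 39537 + 107/3 = 118718/3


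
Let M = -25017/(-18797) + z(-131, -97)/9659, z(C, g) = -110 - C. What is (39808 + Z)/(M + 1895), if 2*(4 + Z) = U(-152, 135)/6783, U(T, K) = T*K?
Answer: 859959269998608/40971540126475 ≈ 20.989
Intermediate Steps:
U(T, K) = K*T
Z = -656/119 (Z = -4 + ((135*(-152))/6783)/2 = -4 + (-20520*1/6783)/2 = -4 + (½)*(-360/119) = -4 - 180/119 = -656/119 ≈ -5.5126)
M = 242033940/181560223 (M = -25017/(-18797) + (-110 - 1*(-131))/9659 = -25017*(-1/18797) + (-110 + 131)*(1/9659) = 25017/18797 + 21*(1/9659) = 25017/18797 + 21/9659 = 242033940/181560223 ≈ 1.3331)
(39808 + Z)/(M + 1895) = (39808 - 656/119)/(242033940/181560223 + 1895) = 4736496/(119*(344298656525/181560223)) = (4736496/119)*(181560223/344298656525) = 859959269998608/40971540126475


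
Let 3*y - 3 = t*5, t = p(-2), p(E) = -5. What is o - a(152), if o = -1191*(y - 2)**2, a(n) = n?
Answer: -311704/3 ≈ -1.0390e+5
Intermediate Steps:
t = -5
y = -22/3 (y = 1 + (-5*5)/3 = 1 + (1/3)*(-25) = 1 - 25/3 = -22/3 ≈ -7.3333)
o = -311248/3 (o = -1191*(-22/3 - 2)**2 = -1191*(-28/3)**2 = -1191*784/9 = -311248/3 ≈ -1.0375e+5)
o - a(152) = -311248/3 - 1*152 = -311248/3 - 152 = -311704/3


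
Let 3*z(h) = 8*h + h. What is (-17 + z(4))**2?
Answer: 25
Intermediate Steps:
z(h) = 3*h (z(h) = (8*h + h)/3 = (9*h)/3 = 3*h)
(-17 + z(4))**2 = (-17 + 3*4)**2 = (-17 + 12)**2 = (-5)**2 = 25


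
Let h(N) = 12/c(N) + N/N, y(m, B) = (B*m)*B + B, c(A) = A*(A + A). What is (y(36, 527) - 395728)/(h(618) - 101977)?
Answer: -611272099122/6491180303 ≈ -94.170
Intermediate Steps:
c(A) = 2*A² (c(A) = A*(2*A) = 2*A²)
y(m, B) = B + m*B² (y(m, B) = m*B² + B = B + m*B²)
h(N) = 1 + 6/N² (h(N) = 12/((2*N²)) + N/N = 12*(1/(2*N²)) + 1 = 6/N² + 1 = 1 + 6/N²)
(y(36, 527) - 395728)/(h(618) - 101977) = (527*(1 + 527*36) - 395728)/((1 + 6/618²) - 101977) = (527*(1 + 18972) - 395728)/((1 + 6*(1/381924)) - 101977) = (527*18973 - 395728)/((1 + 1/63654) - 101977) = (9998771 - 395728)/(63655/63654 - 101977) = 9603043/(-6491180303/63654) = 9603043*(-63654/6491180303) = -611272099122/6491180303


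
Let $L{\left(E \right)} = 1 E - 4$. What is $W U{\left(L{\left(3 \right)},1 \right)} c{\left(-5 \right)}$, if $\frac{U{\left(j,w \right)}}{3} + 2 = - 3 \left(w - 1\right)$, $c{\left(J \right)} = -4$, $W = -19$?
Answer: $-456$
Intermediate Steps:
$L{\left(E \right)} = -4 + E$ ($L{\left(E \right)} = E - 4 = -4 + E$)
$U{\left(j,w \right)} = 3 - 9 w$ ($U{\left(j,w \right)} = -6 + 3 \left(- 3 \left(w - 1\right)\right) = -6 + 3 \left(- 3 \left(-1 + w\right)\right) = -6 + 3 \left(3 - 3 w\right) = -6 - \left(-9 + 9 w\right) = 3 - 9 w$)
$W U{\left(L{\left(3 \right)},1 \right)} c{\left(-5 \right)} = - 19 \left(3 - 9\right) \left(-4\right) = \left(-19\right) \left(-6\right) \left(-4\right) = 114 \left(-4\right) = -456$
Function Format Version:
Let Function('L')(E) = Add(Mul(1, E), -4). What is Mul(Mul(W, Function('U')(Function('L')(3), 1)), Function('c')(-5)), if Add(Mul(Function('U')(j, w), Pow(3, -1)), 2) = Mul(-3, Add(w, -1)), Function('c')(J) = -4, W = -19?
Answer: -456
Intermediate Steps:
Function('L')(E) = Add(-4, E) (Function('L')(E) = Add(E, -4) = Add(-4, E))
Function('U')(j, w) = Add(3, Mul(-9, w)) (Function('U')(j, w) = Add(-6, Mul(3, Mul(-3, Add(w, -1)))) = Add(-6, Mul(3, Mul(-3, Add(-1, w)))) = Add(-6, Mul(3, Add(3, Mul(-3, w)))) = Add(-6, Add(9, Mul(-9, w))) = Add(3, Mul(-9, w)))
Mul(Mul(W, Function('U')(Function('L')(3), 1)), Function('c')(-5)) = Mul(Mul(-19, Add(3, Mul(-9, 1))), -4) = Mul(Mul(-19, Add(3, -9)), -4) = Mul(Mul(-19, -6), -4) = Mul(114, -4) = -456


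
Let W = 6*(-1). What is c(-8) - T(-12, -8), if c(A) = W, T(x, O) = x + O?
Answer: 14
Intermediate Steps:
W = -6
T(x, O) = O + x
c(A) = -6
c(-8) - T(-12, -8) = -6 - (-8 - 12) = -6 - 1*(-20) = -6 + 20 = 14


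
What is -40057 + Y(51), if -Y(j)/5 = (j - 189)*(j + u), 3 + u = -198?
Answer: -143557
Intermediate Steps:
u = -201 (u = -3 - 198 = -201)
Y(j) = -5*(-201 + j)*(-189 + j) (Y(j) = -5*(j - 189)*(j - 201) = -5*(-189 + j)*(-201 + j) = -5*(-201 + j)*(-189 + j))
-40057 + Y(51) = -40057 + (-189945 - 5*51² + 1950*51) = -40057 + (-189945 - 5*2601 + 99450) = -40057 + (-189945 - 13005 + 99450) = -40057 - 103500 = -143557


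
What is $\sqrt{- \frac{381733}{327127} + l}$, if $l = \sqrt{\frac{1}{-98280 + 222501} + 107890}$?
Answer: $\frac{\sqrt{-1926930888100602783531 + 13293146860378509 \sqrt{1664835144699711}}}{40636043067} \approx 18.091$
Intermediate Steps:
$l = \frac{\sqrt{1664835144699711}}{124221}$ ($l = \sqrt{\frac{1}{124221} + 107890} = \sqrt{\frac{13402203691}{124221}} = \frac{\sqrt{1664835144699711}}{124221} \approx 328.47$)
$\sqrt{- \frac{381733}{327127} + l} = \sqrt{- \frac{381733}{327127} + \frac{\sqrt{1664835144699711}}{124221}}$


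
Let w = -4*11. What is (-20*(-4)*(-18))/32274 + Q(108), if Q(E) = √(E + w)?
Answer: 14264/1793 ≈ 7.9554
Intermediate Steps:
w = -44
Q(E) = √(-44 + E) (Q(E) = √(E - 44) = √(-44 + E))
(-20*(-4)*(-18))/32274 + Q(108) = (-20*(-4)*(-18))/32274 + √(-44 + 108) = (80*(-18))*(1/32274) + √64 = -1440*1/32274 + 8 = -80/1793 + 8 = 14264/1793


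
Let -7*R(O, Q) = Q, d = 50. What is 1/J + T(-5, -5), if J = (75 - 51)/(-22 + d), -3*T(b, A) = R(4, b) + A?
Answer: 109/42 ≈ 2.5952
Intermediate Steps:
R(O, Q) = -Q/7
T(b, A) = -A/3 + b/21 (T(b, A) = -(-b/7 + A)/3 = -(A - b/7)/3 = -A/3 + b/21)
J = 6/7 (J = (75 - 51)/(-22 + 50) = 24/28 = 24*(1/28) = 6/7 ≈ 0.85714)
1/J + T(-5, -5) = 1/(6/7) + (-1/3*(-5) + (1/21)*(-5)) = 7/6 + (5/3 - 5/21) = 7/6 + 10/7 = 109/42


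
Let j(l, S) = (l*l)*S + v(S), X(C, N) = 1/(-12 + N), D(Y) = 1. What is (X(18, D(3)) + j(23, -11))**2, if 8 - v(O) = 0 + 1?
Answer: 4087428489/121 ≈ 3.3780e+7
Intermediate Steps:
v(O) = 7 (v(O) = 8 - (0 + 1) = 8 - 1*1 = 8 - 1 = 7)
j(l, S) = 7 + S*l**2 (j(l, S) = (l*l)*S + 7 = l**2*S + 7 = S*l**2 + 7 = 7 + S*l**2)
(X(18, D(3)) + j(23, -11))**2 = (1/(-12 + 1) + (7 - 11*23**2))**2 = (1/(-11) + (7 - 11*529))**2 = (-1/11 + (7 - 5819))**2 = (-1/11 - 5812)**2 = (-63933/11)**2 = 4087428489/121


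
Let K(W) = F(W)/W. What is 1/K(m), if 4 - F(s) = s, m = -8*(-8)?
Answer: -16/15 ≈ -1.0667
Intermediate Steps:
m = 64
F(s) = 4 - s
K(W) = (4 - W)/W
1/K(m) = 1/((4 - 1*64)/64) = 1/((4 - 64)/64) = 1/((1/64)*(-60)) = 1/(-15/16) = -16/15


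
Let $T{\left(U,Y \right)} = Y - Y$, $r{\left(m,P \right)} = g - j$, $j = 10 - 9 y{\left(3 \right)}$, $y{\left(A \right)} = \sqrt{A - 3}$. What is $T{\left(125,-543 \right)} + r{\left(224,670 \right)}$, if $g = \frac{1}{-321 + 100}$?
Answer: $- \frac{2211}{221} \approx -10.005$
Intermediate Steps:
$g = - \frac{1}{221}$ ($g = \frac{1}{-221} = - \frac{1}{221} \approx -0.0045249$)
$y{\left(A \right)} = \sqrt{-3 + A}$
$j = 10$ ($j = 10 - 9 \sqrt{-3 + 3} = 10 - 9 \sqrt{0} = 10 - 0 = 10 + 0 = 10$)
$r{\left(m,P \right)} = - \frac{2211}{221}$ ($r{\left(m,P \right)} = - \frac{1}{221} - 10 = - \frac{2211}{221}$)
$T{\left(U,Y \right)} = 0$
$T{\left(125,-543 \right)} + r{\left(224,670 \right)} = 0 - \frac{2211}{221} = - \frac{2211}{221}$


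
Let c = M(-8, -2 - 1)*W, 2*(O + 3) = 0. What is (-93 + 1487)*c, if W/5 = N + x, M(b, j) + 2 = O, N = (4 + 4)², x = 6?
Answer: -2439500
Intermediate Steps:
N = 64 (N = 8² = 64)
O = -3 (O = -3 + (½)*0 = -3 + 0 = -3)
M(b, j) = -5 (M(b, j) = -2 - 3 = -5)
W = 350 (W = 5*(64 + 6) = 5*70 = 350)
c = -1750 (c = -5*350 = -1750)
(-93 + 1487)*c = (-93 + 1487)*(-1750) = 1394*(-1750) = -2439500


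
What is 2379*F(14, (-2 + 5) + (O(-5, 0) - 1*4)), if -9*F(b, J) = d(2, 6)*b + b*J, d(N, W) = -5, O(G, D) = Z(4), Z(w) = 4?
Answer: 22204/3 ≈ 7401.3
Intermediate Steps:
O(G, D) = 4
F(b, J) = 5*b/9 - J*b/9 (F(b, J) = -(-5*b + b*J)/9 = -(-5*b + J*b)/9 = 5*b/9 - J*b/9)
2379*F(14, (-2 + 5) + (O(-5, 0) - 1*4)) = 2379*((⅑)*14*(5 - ((-2 + 5) + (4 - 1*4)))) = 2379*((⅑)*14*(5 - (3 + (4 - 4)))) = 2379*((⅑)*14*(5 - (3 + 0))) = 2379*((⅑)*14*(5 - 1*3)) = 2379*((⅑)*14*(5 - 3)) = 2379*((⅑)*14*2) = 2379*(28/9) = 22204/3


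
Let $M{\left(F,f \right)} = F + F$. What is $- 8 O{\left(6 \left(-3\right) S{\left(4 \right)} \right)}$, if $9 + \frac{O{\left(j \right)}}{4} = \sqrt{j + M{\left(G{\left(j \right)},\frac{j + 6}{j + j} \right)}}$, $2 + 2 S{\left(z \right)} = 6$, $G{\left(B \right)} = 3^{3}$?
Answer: $288 - 96 \sqrt{2} \approx 152.24$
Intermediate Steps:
$G{\left(B \right)} = 27$
$S{\left(z \right)} = 2$ ($S{\left(z \right)} = -1 + \frac{1}{2} \cdot 6 = -1 + 3 = 2$)
$M{\left(F,f \right)} = 2 F$
$O{\left(j \right)} = -36 + 4 \sqrt{54 + j}$ ($O{\left(j \right)} = -36 + 4 \sqrt{j + 2 \cdot 27} = -36 + 4 \sqrt{j + 54} = -36 + 4 \sqrt{54 + j}$)
$- 8 O{\left(6 \left(-3\right) S{\left(4 \right)} \right)} = - 8 \left(-36 + 4 \sqrt{54 + 6 \left(-3\right) 2}\right) = - 8 \left(-36 + 4 \sqrt{54 - 36}\right) = - 8 \left(-36 + 4 \sqrt{18}\right) = - 8 \left(-36 + 4 \cdot 3 \sqrt{2}\right) = - 8 \left(-36 + 12 \sqrt{2}\right) = 288 - 96 \sqrt{2}$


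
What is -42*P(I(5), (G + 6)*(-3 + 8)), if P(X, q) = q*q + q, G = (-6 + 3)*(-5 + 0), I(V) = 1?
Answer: -467460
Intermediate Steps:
G = 15 (G = -3*(-5) = 15)
P(X, q) = q + q² (P(X, q) = q² + q = q + q²)
-42*P(I(5), (G + 6)*(-3 + 8)) = -42*(15 + 6)*(-3 + 8)*(1 + (15 + 6)*(-3 + 8)) = -42*21*5*(1 + 21*5) = -4410*(1 + 105) = -4410*106 = -42*11130 = -467460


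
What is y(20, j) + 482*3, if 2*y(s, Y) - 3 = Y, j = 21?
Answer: 1458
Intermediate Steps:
y(s, Y) = 3/2 + Y/2
y(20, j) + 482*3 = (3/2 + (½)*21) + 482*3 = (3/2 + 21/2) + 1446 = 12 + 1446 = 1458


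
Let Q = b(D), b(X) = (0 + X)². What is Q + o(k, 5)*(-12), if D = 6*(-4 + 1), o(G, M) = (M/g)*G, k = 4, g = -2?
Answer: 444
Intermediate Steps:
o(G, M) = -G*M/2 (o(G, M) = (M/(-2))*G = (M*(-½))*G = (-M/2)*G = -G*M/2)
D = -18 (D = 6*(-3) = -18)
b(X) = X²
Q = 324 (Q = (-18)² = 324)
Q + o(k, 5)*(-12) = 324 - ½*4*5*(-12) = 324 - 10*(-12) = 324 + 120 = 444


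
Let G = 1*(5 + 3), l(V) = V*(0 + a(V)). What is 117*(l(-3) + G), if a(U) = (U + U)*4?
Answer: 9360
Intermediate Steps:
a(U) = 8*U (a(U) = (2*U)*4 = 8*U)
l(V) = 8*V**2 (l(V) = V*(0 + 8*V) = V*(8*V) = 8*V**2)
G = 8 (G = 1*8 = 8)
117*(l(-3) + G) = 117*(8*(-3)**2 + 8) = 117*(8*9 + 8) = 117*(72 + 8) = 117*80 = 9360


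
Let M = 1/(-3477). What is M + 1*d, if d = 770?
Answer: 2677289/3477 ≈ 770.00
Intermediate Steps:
M = -1/3477 ≈ -0.00028760
M + 1*d = -1/3477 + 1*770 = -1/3477 + 770 = 2677289/3477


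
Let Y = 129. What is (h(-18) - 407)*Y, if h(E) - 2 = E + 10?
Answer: -53277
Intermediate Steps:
h(E) = 12 + E (h(E) = 2 + (E + 10) = 2 + (10 + E) = 12 + E)
(h(-18) - 407)*Y = ((12 - 18) - 407)*129 = (-6 - 407)*129 = -413*129 = -53277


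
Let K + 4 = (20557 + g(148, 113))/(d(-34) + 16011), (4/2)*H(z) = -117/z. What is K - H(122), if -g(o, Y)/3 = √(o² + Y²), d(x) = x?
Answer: -8708335/3898388 - 3*√34673/15977 ≈ -2.2688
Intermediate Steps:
H(z) = -117/(2*z) (H(z) = (-117/z)/2 = -117/(2*z))
g(o, Y) = -3*√(Y² + o²) (g(o, Y) = -3*√(o² + Y²) = -3*√(Y² + o²))
K = -43351/15977 - 3*√34673/15977 (K = -4 + (20557 - 3*√(113² + 148²))/(-34 + 16011) = -4 + (20557 - 3*√(12769 + 21904))/15977 = -4 + (20557 - 3*√34673)*(1/15977) = -4 + (20557/15977 - 3*√34673/15977) = -43351/15977 - 3*√34673/15977 ≈ -2.7483)
K - H(122) = (-43351/15977 - 3*√34673/15977) - (-117)/(2*122) = (-43351/15977 - 3*√34673/15977) - 1*(-117/244) = (-43351/15977 - 3*√34673/15977) + 117/244 = -8708335/3898388 - 3*√34673/15977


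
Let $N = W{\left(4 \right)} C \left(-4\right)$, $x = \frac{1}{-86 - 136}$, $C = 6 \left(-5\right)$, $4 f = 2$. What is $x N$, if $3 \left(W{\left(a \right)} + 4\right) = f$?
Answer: $\frac{230}{111} \approx 2.0721$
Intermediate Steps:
$f = \frac{1}{2}$ ($f = \frac{1}{4} \cdot 2 = \frac{1}{2} \approx 0.5$)
$C = -30$
$W{\left(a \right)} = - \frac{23}{6}$ ($W{\left(a \right)} = -4 + \frac{1}{3} \cdot \frac{1}{2} = -4 + \frac{1}{6} = - \frac{23}{6}$)
$x = - \frac{1}{222}$ ($x = \frac{1}{-222} = - \frac{1}{222} \approx -0.0045045$)
$N = -460$ ($N = \left(- \frac{23}{6}\right) \left(-30\right) \left(-4\right) = 115 \left(-4\right) = -460$)
$x N = \left(- \frac{1}{222}\right) \left(-460\right) = \frac{230}{111}$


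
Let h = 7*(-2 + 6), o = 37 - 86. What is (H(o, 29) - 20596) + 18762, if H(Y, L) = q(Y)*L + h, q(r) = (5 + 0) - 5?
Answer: -1806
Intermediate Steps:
o = -49
h = 28 (h = 7*4 = 28)
q(r) = 0 (q(r) = 5 - 5 = 0)
H(Y, L) = 28 (H(Y, L) = 0*L + 28 = 0 + 28 = 28)
(H(o, 29) - 20596) + 18762 = (28 - 20596) + 18762 = -20568 + 18762 = -1806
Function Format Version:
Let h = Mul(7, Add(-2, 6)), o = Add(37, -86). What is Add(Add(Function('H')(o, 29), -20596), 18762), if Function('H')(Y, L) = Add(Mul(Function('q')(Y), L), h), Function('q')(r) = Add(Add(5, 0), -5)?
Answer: -1806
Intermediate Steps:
o = -49
h = 28 (h = Mul(7, 4) = 28)
Function('q')(r) = 0 (Function('q')(r) = Add(5, -5) = 0)
Function('H')(Y, L) = 28 (Function('H')(Y, L) = Add(Mul(0, L), 28) = Add(0, 28) = 28)
Add(Add(Function('H')(o, 29), -20596), 18762) = Add(Add(28, -20596), 18762) = Add(-20568, 18762) = -1806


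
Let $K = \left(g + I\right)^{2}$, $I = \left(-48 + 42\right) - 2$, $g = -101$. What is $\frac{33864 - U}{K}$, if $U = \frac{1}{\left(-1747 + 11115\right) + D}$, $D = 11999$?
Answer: $\frac{723572087}{253861327} \approx 2.8503$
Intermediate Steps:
$I = -8$ ($I = -6 - 2 = -8$)
$U = \frac{1}{21367}$ ($U = \frac{1}{\left(-1747 + 11115\right) + 11999} = \frac{1}{9368 + 11999} = \frac{1}{21367} \approx 4.6801 \cdot 10^{-5}$)
$K = 11881$ ($K = \left(-101 - 8\right)^{2} = \left(-109\right)^{2} = 11881$)
$\frac{33864 - U}{K} = \frac{33864 - \frac{1}{21367}}{11881} = \left(33864 - \frac{1}{21367}\right) \frac{1}{11881} = \frac{723572087}{21367} \cdot \frac{1}{11881} = \frac{723572087}{253861327}$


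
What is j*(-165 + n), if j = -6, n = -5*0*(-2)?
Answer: 990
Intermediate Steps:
n = 0 (n = 0*(-2) = 0)
j*(-165 + n) = -6*(-165 + 0) = -6*(-165) = 990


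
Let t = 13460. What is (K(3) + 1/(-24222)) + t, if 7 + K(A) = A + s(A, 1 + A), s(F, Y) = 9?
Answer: 326149229/24222 ≈ 13465.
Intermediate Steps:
K(A) = 2 + A (K(A) = -7 + (A + 9) = -7 + (9 + A) = 2 + A)
(K(3) + 1/(-24222)) + t = ((2 + 3) + 1/(-24222)) + 13460 = (5 - 1/24222) + 13460 = 121109/24222 + 13460 = 326149229/24222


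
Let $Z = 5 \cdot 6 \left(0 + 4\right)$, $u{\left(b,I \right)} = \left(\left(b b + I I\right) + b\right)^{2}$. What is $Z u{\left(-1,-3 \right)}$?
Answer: $9720$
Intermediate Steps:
$u{\left(b,I \right)} = \left(b + I^{2} + b^{2}\right)^{2}$ ($u{\left(b,I \right)} = \left(\left(b^{2} + I^{2}\right) + b\right)^{2} = \left(\left(I^{2} + b^{2}\right) + b\right)^{2} = \left(b + I^{2} + b^{2}\right)^{2}$)
$Z = 120$ ($Z = 30 \cdot 4 = 120$)
$Z u{\left(-1,-3 \right)} = 120 \left(-1 + \left(-3\right)^{2} + \left(-1\right)^{2}\right)^{2} = 120 \left(-1 + 9 + 1\right)^{2} = 120 \cdot 9^{2} = 120 \cdot 81 = 9720$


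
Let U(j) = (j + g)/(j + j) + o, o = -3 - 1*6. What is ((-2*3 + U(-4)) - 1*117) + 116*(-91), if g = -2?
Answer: -42749/4 ≈ -10687.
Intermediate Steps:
o = -9 (o = -3 - 6 = -9)
U(j) = -9 + (-2 + j)/(2*j) (U(j) = (j - 2)/(j + j) - 9 = (-2 + j)/((2*j)) - 9 = (-2 + j)*(1/(2*j)) - 9 = (-2 + j)/(2*j) - 9 = -9 + (-2 + j)/(2*j))
((-2*3 + U(-4)) - 1*117) + 116*(-91) = ((-2*3 + (-17/2 - 1/(-4))) - 1*117) + 116*(-91) = ((-6 + (-17/2 - 1*(-¼))) - 117) - 10556 = ((-6 + (-17/2 + ¼)) - 117) - 10556 = ((-6 - 33/4) - 117) - 10556 = (-57/4 - 117) - 10556 = -525/4 - 10556 = -42749/4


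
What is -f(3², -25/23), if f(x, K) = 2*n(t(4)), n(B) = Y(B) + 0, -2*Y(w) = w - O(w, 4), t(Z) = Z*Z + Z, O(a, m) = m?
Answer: 16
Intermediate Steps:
t(Z) = Z + Z² (t(Z) = Z² + Z = Z + Z²)
Y(w) = 2 - w/2 (Y(w) = -(w - 1*4)/2 = -(w - 4)/2 = -(-4 + w)/2 = 2 - w/2)
n(B) = 2 - B/2 (n(B) = (2 - B/2) + 0 = 2 - B/2)
f(x, K) = -16 (f(x, K) = 2*(2 - 2*(1 + 4)) = 2*(2 - 2*5) = 2*(2 - ½*20) = 2*(2 - 10) = 2*(-8) = -16)
-f(3², -25/23) = -1*(-16) = 16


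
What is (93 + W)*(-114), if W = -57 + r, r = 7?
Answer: -4902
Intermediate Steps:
W = -50 (W = -57 + 7 = -50)
(93 + W)*(-114) = (93 - 50)*(-114) = 43*(-114) = -4902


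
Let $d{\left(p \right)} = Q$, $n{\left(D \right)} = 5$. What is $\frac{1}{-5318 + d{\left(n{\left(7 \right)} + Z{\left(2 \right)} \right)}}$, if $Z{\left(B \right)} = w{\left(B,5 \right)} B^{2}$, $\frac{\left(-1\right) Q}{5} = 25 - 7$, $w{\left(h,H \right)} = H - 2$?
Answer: $- \frac{1}{5408} \approx -0.00018491$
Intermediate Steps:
$w{\left(h,H \right)} = -2 + H$ ($w{\left(h,H \right)} = H - 2 = -2 + H$)
$Q = -90$ ($Q = - 5 \left(25 - 7\right) = \left(-5\right) 18 = -90$)
$Z{\left(B \right)} = 3 B^{2}$ ($Z{\left(B \right)} = \left(-2 + 5\right) B^{2} = 3 B^{2}$)
$d{\left(p \right)} = -90$
$\frac{1}{-5318 + d{\left(n{\left(7 \right)} + Z{\left(2 \right)} \right)}} = \frac{1}{-5318 - 90} = \frac{1}{-5408} = - \frac{1}{5408}$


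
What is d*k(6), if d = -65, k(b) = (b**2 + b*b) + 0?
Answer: -4680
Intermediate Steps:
k(b) = 2*b**2 (k(b) = (b**2 + b**2) + 0 = 2*b**2 + 0 = 2*b**2)
d*k(6) = -130*6**2 = -130*36 = -65*72 = -4680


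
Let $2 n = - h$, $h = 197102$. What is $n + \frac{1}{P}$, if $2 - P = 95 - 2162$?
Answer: $- \frac{203902018}{2069} \approx -98551.0$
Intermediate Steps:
$P = 2069$ ($P = 2 - \left(95 - 2162\right) = 2 - -2067 = 2 + 2067 = 2069$)
$n = -98551$ ($n = \frac{\left(-1\right) 197102}{2} = \frac{1}{2} \left(-197102\right) = -98551$)
$n + \frac{1}{P} = -98551 + \frac{1}{2069} = - \frac{203902018}{2069}$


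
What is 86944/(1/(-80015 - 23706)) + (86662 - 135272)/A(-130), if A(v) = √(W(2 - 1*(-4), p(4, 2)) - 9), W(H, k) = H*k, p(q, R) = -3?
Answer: -9017918624 + 48610*I*√3/9 ≈ -9.0179e+9 + 9355.0*I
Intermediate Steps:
A(v) = 3*I*√3 (A(v) = √((2 - 1*(-4))*(-3) - 9) = √((2 + 4)*(-3) - 9) = √(6*(-3) - 9) = √(-18 - 9) = √(-27) = 3*I*√3)
86944/(1/(-80015 - 23706)) + (86662 - 135272)/A(-130) = 86944/(1/(-80015 - 23706)) + (86662 - 135272)/((3*I*√3)) = 86944/(1/(-103721)) - (-48610)*I*√3/9 = 86944/(-1/103721) + 48610*I*√3/9 = 86944*(-103721) + 48610*I*√3/9 = -9017918624 + 48610*I*√3/9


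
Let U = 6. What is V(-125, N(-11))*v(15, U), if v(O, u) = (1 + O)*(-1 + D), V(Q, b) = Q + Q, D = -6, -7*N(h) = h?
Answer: 28000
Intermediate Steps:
N(h) = -h/7
V(Q, b) = 2*Q
v(O, u) = -7 - 7*O (v(O, u) = (1 + O)*(-1 - 6) = (1 + O)*(-7) = -7 - 7*O)
V(-125, N(-11))*v(15, U) = (2*(-125))*(-7 - 7*15) = -250*(-7 - 105) = -250*(-112) = 28000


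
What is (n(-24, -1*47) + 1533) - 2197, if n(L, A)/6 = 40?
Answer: -424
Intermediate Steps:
n(L, A) = 240 (n(L, A) = 6*40 = 240)
(n(-24, -1*47) + 1533) - 2197 = (240 + 1533) - 2197 = 1773 - 2197 = -424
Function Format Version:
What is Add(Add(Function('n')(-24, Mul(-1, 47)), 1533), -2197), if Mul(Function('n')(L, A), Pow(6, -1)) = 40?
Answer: -424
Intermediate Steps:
Function('n')(L, A) = 240 (Function('n')(L, A) = Mul(6, 40) = 240)
Add(Add(Function('n')(-24, Mul(-1, 47)), 1533), -2197) = Add(Add(240, 1533), -2197) = Add(1773, -2197) = -424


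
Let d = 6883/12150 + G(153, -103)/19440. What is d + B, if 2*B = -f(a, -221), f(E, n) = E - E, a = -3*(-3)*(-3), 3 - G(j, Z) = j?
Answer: 27157/48600 ≈ 0.55879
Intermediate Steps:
G(j, Z) = 3 - j
a = -27 (a = 9*(-3) = -27)
f(E, n) = 0
d = 27157/48600 (d = 6883/12150 + (3 - 1*153)/19440 = 6883*(1/12150) + (3 - 153)*(1/19440) = 6883/12150 - 150*1/19440 = 6883/12150 - 5/648 = 27157/48600 ≈ 0.55879)
B = 0 (B = (-1*0)/2 = (1/2)*0 = 0)
d + B = 27157/48600 + 0 = 27157/48600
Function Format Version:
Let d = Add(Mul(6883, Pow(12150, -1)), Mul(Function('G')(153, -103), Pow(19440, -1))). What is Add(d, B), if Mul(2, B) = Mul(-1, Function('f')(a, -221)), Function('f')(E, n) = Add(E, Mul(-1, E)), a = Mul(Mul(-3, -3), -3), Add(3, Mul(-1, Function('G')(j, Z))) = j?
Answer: Rational(27157, 48600) ≈ 0.55879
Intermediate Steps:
Function('G')(j, Z) = Add(3, Mul(-1, j))
a = -27 (a = Mul(9, -3) = -27)
Function('f')(E, n) = 0
d = Rational(27157, 48600) (d = Add(Mul(6883, Pow(12150, -1)), Mul(Add(3, Mul(-1, 153)), Pow(19440, -1))) = Add(Mul(6883, Rational(1, 12150)), Mul(Add(3, -153), Rational(1, 19440))) = Add(Rational(6883, 12150), Mul(-150, Rational(1, 19440))) = Add(Rational(6883, 12150), Rational(-5, 648)) = Rational(27157, 48600) ≈ 0.55879)
B = 0 (B = Mul(Rational(1, 2), Mul(-1, 0)) = Mul(Rational(1, 2), 0) = 0)
Add(d, B) = Add(Rational(27157, 48600), 0) = Rational(27157, 48600)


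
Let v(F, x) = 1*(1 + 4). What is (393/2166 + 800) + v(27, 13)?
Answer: 581341/722 ≈ 805.18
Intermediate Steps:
v(F, x) = 5 (v(F, x) = 1*5 = 5)
(393/2166 + 800) + v(27, 13) = (393/2166 + 800) + 5 = (393*(1/2166) + 800) + 5 = (131/722 + 800) + 5 = 577731/722 + 5 = 581341/722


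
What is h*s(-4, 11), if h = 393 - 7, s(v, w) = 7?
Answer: 2702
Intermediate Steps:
h = 386
h*s(-4, 11) = 386*7 = 2702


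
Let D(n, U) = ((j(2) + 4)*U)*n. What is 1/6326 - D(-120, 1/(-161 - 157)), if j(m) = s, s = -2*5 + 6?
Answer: 1/6326 ≈ 0.00015808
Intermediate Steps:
s = -4 (s = -10 + 6 = -4)
j(m) = -4
D(n, U) = 0 (D(n, U) = ((-4 + 4)*U)*n = (0*U)*n = 0*n = 0)
1/6326 - D(-120, 1/(-161 - 157)) = 1/6326 - 1*0 = 1/6326 + 0 = 1/6326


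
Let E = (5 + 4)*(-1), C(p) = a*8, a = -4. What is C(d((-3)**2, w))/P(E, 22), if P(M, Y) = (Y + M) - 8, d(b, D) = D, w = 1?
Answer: -32/5 ≈ -6.4000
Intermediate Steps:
C(p) = -32 (C(p) = -4*8 = -32)
E = -9 (E = 9*(-1) = -9)
P(M, Y) = -8 + M + Y (P(M, Y) = (M + Y) - 8 = -8 + M + Y)
C(d((-3)**2, w))/P(E, 22) = -32/(-8 - 9 + 22) = -32/5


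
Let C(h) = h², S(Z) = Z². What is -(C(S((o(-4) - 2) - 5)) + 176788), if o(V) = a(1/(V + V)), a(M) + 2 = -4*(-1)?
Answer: -177413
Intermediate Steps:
a(M) = 2 (a(M) = -2 - 4*(-1) = -2 + 4 = 2)
o(V) = 2
-(C(S((o(-4) - 2) - 5)) + 176788) = -((((2 - 2) - 5)²)² + 176788) = -(((0 - 5)²)² + 176788) = -(((-5)²)² + 176788) = -(25² + 176788) = -(625 + 176788) = -1*177413 = -177413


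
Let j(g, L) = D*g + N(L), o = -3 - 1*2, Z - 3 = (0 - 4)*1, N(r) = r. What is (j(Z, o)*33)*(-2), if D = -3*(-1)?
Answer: 528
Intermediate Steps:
Z = -1 (Z = 3 + (0 - 4)*1 = 3 - 4*1 = 3 - 4 = -1)
o = -5 (o = -3 - 2 = -5)
D = 3
j(g, L) = L + 3*g (j(g, L) = 3*g + L = L + 3*g)
(j(Z, o)*33)*(-2) = ((-5 + 3*(-1))*33)*(-2) = ((-5 - 3)*33)*(-2) = -8*33*(-2) = -264*(-2) = 528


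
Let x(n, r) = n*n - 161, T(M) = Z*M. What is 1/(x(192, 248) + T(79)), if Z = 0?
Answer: 1/36703 ≈ 2.7246e-5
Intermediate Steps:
T(M) = 0 (T(M) = 0*M = 0)
x(n, r) = -161 + n² (x(n, r) = n² - 161 = -161 + n²)
1/(x(192, 248) + T(79)) = 1/((-161 + 192²) + 0) = 1/((-161 + 36864) + 0) = 1/(36703 + 0) = 1/36703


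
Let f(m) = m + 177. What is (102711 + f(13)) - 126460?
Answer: -23559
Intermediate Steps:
f(m) = 177 + m
(102711 + f(13)) - 126460 = (102711 + (177 + 13)) - 126460 = (102711 + 190) - 126460 = 102901 - 126460 = -23559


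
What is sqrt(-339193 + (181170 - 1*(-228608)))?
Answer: sqrt(70585) ≈ 265.68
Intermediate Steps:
sqrt(-339193 + (181170 - 1*(-228608))) = sqrt(-339193 + (181170 + 228608)) = sqrt(-339193 + 409778) = sqrt(70585)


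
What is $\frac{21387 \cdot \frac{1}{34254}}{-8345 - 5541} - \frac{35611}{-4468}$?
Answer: $\frac{352881536891}{44275184679} \approx 7.9702$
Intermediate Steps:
$\frac{21387 \cdot \frac{1}{34254}}{-8345 - 5541} - \frac{35611}{-4468} = \frac{21387 \cdot \frac{1}{34254}}{-8345 - 5541} - - \frac{35611}{4468} = \frac{7129}{11418 \left(-13886\right)} + \frac{35611}{4468} = \frac{7129}{11418} \left(- \frac{1}{13886}\right) + \frac{35611}{4468} = - \frac{7129}{158550348} + \frac{35611}{4468} = \frac{352881536891}{44275184679}$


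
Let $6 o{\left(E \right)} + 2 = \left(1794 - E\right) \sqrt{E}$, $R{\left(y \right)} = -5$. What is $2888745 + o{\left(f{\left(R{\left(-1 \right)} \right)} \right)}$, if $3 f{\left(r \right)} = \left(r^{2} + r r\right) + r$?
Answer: $\frac{8666234}{3} + \frac{593 \sqrt{15}}{2} \approx 2.8899 \cdot 10^{6}$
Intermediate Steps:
$f{\left(r \right)} = \frac{r}{3} + \frac{2 r^{2}}{3}$ ($f{\left(r \right)} = \frac{\left(r^{2} + r r\right) + r}{3} = \frac{\left(r^{2} + r^{2}\right) + r}{3} = \frac{2 r^{2} + r}{3} = \frac{r + 2 r^{2}}{3} = \frac{r}{3} + \frac{2 r^{2}}{3}$)
$o{\left(E \right)} = - \frac{1}{3} + \frac{\sqrt{E} \left(1794 - E\right)}{6}$ ($o{\left(E \right)} = - \frac{1}{3} + \frac{\left(1794 - E\right) \sqrt{E}}{6} = - \frac{1}{3} + \frac{\sqrt{E} \left(1794 - E\right)}{6}$)
$2888745 + o{\left(f{\left(R{\left(-1 \right)} \right)} \right)} = 2888745 - \left(\frac{1}{3} - 299 \sqrt{15} + \frac{15 \sqrt{15}}{6}\right) = 2888745 - \left(\frac{1}{3} - 299 \sqrt{15} + \frac{5 \sqrt{15}}{2}\right) = 2888745 - \left(\frac{1}{3} - 299 \sqrt{15} + \frac{1}{6} \cdot 15 \sqrt{15}\right) = 2888745 - \left(\frac{1}{3} - \frac{593 \sqrt{15}}{2}\right) = \frac{8666234}{3} + \frac{593 \sqrt{15}}{2}$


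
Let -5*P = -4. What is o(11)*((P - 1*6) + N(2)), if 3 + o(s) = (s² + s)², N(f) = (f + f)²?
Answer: 940734/5 ≈ 1.8815e+5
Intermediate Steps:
P = ⅘ (P = -⅕*(-4) = ⅘ ≈ 0.80000)
N(f) = 4*f² (N(f) = (2*f)² = 4*f²)
o(s) = -3 + (s + s²)² (o(s) = -3 + (s² + s)² = -3 + (s + s²)²)
o(11)*((P - 1*6) + N(2)) = (-3 + 11²*(1 + 11)²)*((⅘ - 1*6) + 4*2²) = (-3 + 121*12²)*((⅘ - 6) + 4*4) = (-3 + 121*144)*(-26/5 + 16) = (-3 + 17424)*(54/5) = 17421*(54/5) = 940734/5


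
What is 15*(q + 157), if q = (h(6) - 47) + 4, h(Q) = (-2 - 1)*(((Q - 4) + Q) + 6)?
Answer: 1080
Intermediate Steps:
h(Q) = -6 - 6*Q (h(Q) = -3*(((-4 + Q) + Q) + 6) = -3*((-4 + 2*Q) + 6) = -3*(2 + 2*Q) = -6 - 6*Q)
q = -85 (q = ((-6 - 6*6) - 47) + 4 = ((-6 - 36) - 47) + 4 = (-42 - 47) + 4 = -89 + 4 = -85)
15*(q + 157) = 15*(-85 + 157) = 15*72 = 1080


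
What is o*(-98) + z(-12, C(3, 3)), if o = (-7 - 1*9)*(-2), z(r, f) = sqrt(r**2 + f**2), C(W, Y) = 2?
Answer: -3136 + 2*sqrt(37) ≈ -3123.8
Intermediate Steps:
z(r, f) = sqrt(f**2 + r**2)
o = 32 (o = (-7 - 9)*(-2) = -16*(-2) = 32)
o*(-98) + z(-12, C(3, 3)) = 32*(-98) + sqrt(2**2 + (-12)**2) = -3136 + sqrt(4 + 144) = -3136 + sqrt(148) = -3136 + 2*sqrt(37)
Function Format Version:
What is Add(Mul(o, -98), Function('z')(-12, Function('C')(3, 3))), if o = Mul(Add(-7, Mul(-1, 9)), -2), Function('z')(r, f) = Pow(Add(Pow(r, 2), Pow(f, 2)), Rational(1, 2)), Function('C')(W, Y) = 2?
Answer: Add(-3136, Mul(2, Pow(37, Rational(1, 2)))) ≈ -3123.8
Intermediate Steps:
Function('z')(r, f) = Pow(Add(Pow(f, 2), Pow(r, 2)), Rational(1, 2))
o = 32 (o = Mul(Add(-7, -9), -2) = Mul(-16, -2) = 32)
Add(Mul(o, -98), Function('z')(-12, Function('C')(3, 3))) = Add(Mul(32, -98), Pow(Add(Pow(2, 2), Pow(-12, 2)), Rational(1, 2))) = Add(-3136, Pow(Add(4, 144), Rational(1, 2))) = Add(-3136, Pow(148, Rational(1, 2))) = Add(-3136, Mul(2, Pow(37, Rational(1, 2))))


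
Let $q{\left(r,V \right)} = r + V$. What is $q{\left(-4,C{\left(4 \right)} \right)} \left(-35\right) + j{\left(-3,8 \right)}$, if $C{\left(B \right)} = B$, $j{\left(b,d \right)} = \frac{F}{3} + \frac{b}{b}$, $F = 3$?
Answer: $2$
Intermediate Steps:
$j{\left(b,d \right)} = 2$ ($j{\left(b,d \right)} = \frac{3}{3} + \frac{b}{b} = 3 \cdot \frac{1}{3} + 1 = 1 + 1 = 2$)
$q{\left(r,V \right)} = V + r$
$q{\left(-4,C{\left(4 \right)} \right)} \left(-35\right) + j{\left(-3,8 \right)} = \left(4 - 4\right) \left(-35\right) + 2 = 0 \left(-35\right) + 2 = 0 + 2 = 2$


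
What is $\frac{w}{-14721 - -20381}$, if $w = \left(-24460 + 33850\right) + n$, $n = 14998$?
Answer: $\frac{6097}{1415} \approx 4.3088$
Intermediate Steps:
$w = 24388$ ($w = \left(-24460 + 33850\right) + 14998 = 9390 + 14998 = 24388$)
$\frac{w}{-14721 - -20381} = \frac{24388}{-14721 - -20381} = \frac{24388}{-14721 + 20381} = \frac{24388}{5660} = 24388 \cdot \frac{1}{5660} = \frac{6097}{1415}$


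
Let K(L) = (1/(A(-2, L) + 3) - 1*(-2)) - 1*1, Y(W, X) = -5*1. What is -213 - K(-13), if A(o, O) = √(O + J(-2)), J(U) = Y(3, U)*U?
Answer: (-214*√3 + 643*I)/(√3 - 3*I) ≈ -214.25 + 0.14434*I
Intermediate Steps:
Y(W, X) = -5
J(U) = -5*U
A(o, O) = √(10 + O) (A(o, O) = √(O - 5*(-2)) = √(O + 10) = √(10 + O))
K(L) = 1 + 1/(3 + √(10 + L)) (K(L) = (1/(√(10 + L) + 3) - 1*(-2)) - 1*1 = (1/(3 + √(10 + L)) + 2) - 1 = (2 + 1/(3 + √(10 + L))) - 1 = 1 + 1/(3 + √(10 + L)))
-213 - K(-13) = -213 - (4 + √(10 - 13))/(3 + √(10 - 13)) = -213 - (4 + √(-3))/(3 + √(-3)) = -213 - (4 + I*√3)/(3 + I*√3)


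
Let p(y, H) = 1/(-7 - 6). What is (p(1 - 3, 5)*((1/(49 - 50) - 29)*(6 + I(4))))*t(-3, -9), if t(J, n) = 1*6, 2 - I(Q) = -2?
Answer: 1800/13 ≈ 138.46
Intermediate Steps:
I(Q) = 4 (I(Q) = 2 - 1*(-2) = 2 + 2 = 4)
t(J, n) = 6
p(y, H) = -1/13 (p(y, H) = 1/(-13) = -1/13)
(p(1 - 3, 5)*((1/(49 - 50) - 29)*(6 + I(4))))*t(-3, -9) = -(1/(49 - 50) - 29)*(6 + 4)/13*6 = -(1/(-1) - 29)*10/13*6 = -(-1 - 29)*10/13*6 = -(-30)*10/13*6 = -1/13*(-300)*6 = (300/13)*6 = 1800/13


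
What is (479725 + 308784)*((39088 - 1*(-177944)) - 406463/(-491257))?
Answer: 3655215600837421/21359 ≈ 1.7113e+11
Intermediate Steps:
(479725 + 308784)*((39088 - 1*(-177944)) - 406463/(-491257)) = 788509*((39088 + 177944) - 406463*(-1/491257)) = 788509*(217032 + 406463/491257) = 788509*(106618895687/491257) = 3655215600837421/21359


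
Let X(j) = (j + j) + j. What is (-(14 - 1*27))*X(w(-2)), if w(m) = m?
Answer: -78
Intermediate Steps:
X(j) = 3*j (X(j) = 2*j + j = 3*j)
(-(14 - 1*27))*X(w(-2)) = (-(14 - 1*27))*(3*(-2)) = -(14 - 27)*(-6) = -1*(-13)*(-6) = 13*(-6) = -78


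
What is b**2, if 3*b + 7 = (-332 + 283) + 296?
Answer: 6400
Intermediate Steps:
b = 80 (b = -7/3 + ((-332 + 283) + 296)/3 = -7/3 + (-49 + 296)/3 = -7/3 + (1/3)*247 = -7/3 + 247/3 = 80)
b**2 = 80**2 = 6400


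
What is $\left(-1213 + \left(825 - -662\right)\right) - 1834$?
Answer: $-1560$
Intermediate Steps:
$\left(-1213 + \left(825 - -662\right)\right) - 1834 = \left(-1213 + \left(825 + 662\right)\right) - 1834 = \left(-1213 + 1487\right) - 1834 = 274 - 1834 = -1560$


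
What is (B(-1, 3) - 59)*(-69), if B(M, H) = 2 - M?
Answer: 3864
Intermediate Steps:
(B(-1, 3) - 59)*(-69) = ((2 - 1*(-1)) - 59)*(-69) = ((2 + 1) - 59)*(-69) = (3 - 59)*(-69) = -56*(-69) = 3864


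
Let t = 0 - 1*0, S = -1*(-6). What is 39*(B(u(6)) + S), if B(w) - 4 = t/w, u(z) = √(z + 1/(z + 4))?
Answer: 390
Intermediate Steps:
S = 6
t = 0 (t = 0 + 0 = 0)
u(z) = √(z + 1/(4 + z))
B(w) = 4 (B(w) = 4 + 0/w = 4 + 0 = 4)
39*(B(u(6)) + S) = 39*(4 + 6) = 39*10 = 390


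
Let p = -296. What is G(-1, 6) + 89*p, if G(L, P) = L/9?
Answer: -237097/9 ≈ -26344.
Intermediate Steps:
G(L, P) = L/9 (G(L, P) = L*(1/9) = L/9)
G(-1, 6) + 89*p = (1/9)*(-1) + 89*(-296) = -1/9 - 26344 = -237097/9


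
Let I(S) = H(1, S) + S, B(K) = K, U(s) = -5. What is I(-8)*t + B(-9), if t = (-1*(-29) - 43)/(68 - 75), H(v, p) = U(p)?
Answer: -35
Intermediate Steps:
H(v, p) = -5
I(S) = -5 + S
t = 2 (t = (29 - 43)/(-7) = -14*(-1/7) = 2)
I(-8)*t + B(-9) = (-5 - 8)*2 - 9 = -13*2 - 9 = -26 - 9 = -35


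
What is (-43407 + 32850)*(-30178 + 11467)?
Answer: 197532027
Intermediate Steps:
(-43407 + 32850)*(-30178 + 11467) = -10557*(-18711) = 197532027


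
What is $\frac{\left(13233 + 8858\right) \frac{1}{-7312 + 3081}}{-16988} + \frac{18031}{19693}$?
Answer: $\frac{1296435305131}{1415458558004} \approx 0.91591$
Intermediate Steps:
$\frac{\left(13233 + 8858\right) \frac{1}{-7312 + 3081}}{-16988} + \frac{18031}{19693} = \frac{22091}{-4231} \left(- \frac{1}{16988}\right) + 18031 \cdot \frac{1}{19693} = 22091 \left(- \frac{1}{4231}\right) \left(- \frac{1}{16988}\right) + \frac{18031}{19693} = \left(- \frac{22091}{4231}\right) \left(- \frac{1}{16988}\right) + \frac{18031}{19693} = \frac{22091}{71876228} + \frac{18031}{19693} = \frac{1296435305131}{1415458558004}$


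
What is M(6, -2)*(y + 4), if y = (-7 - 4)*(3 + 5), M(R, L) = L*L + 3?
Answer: -588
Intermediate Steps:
M(R, L) = 3 + L² (M(R, L) = L² + 3 = 3 + L²)
y = -88 (y = -11*8 = -88)
M(6, -2)*(y + 4) = (3 + (-2)²)*(-88 + 4) = (3 + 4)*(-84) = 7*(-84) = -588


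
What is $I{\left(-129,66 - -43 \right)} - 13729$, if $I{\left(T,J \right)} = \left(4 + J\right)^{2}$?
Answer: $-960$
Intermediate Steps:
$I{\left(-129,66 - -43 \right)} - 13729 = \left(4 + \left(66 - -43\right)\right)^{2} - 13729 = \left(4 + \left(66 + 43\right)\right)^{2} - 13729 = \left(4 + 109\right)^{2} - 13729 = 113^{2} - 13729 = 12769 - 13729 = -960$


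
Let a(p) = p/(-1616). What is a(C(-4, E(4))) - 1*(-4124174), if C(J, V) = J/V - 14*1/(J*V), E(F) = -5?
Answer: 66646651839/16160 ≈ 4.1242e+6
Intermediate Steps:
C(J, V) = J/V - 14/(J*V) (C(J, V) = J/V - 14*1/(J*V) = J/V - 14/(J*V))
a(p) = -p/1616 (a(p) = p*(-1/1616) = -p/1616)
a(C(-4, E(4))) - 1*(-4124174) = -(-14 + (-4)**2)/(1616*(-4)*(-5)) - 1*(-4124174) = -(-1)*(-1)*(-14 + 16)/(6464*5) + 4124174 = -(-1)*(-1)*2/(6464*5) + 4124174 = -1/1616*1/10 + 4124174 = -1/16160 + 4124174 = 66646651839/16160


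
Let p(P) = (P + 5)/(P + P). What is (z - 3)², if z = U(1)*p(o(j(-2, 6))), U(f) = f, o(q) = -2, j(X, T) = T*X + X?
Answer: 225/16 ≈ 14.063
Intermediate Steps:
j(X, T) = X + T*X
p(P) = (5 + P)/(2*P) (p(P) = (5 + P)/((2*P)) = (5 + P)*(1/(2*P)) = (5 + P)/(2*P))
z = -¾ (z = 1*((½)*(5 - 2)/(-2)) = 1*((½)*(-½)*3) = 1*(-¾) = -¾ ≈ -0.75000)
(z - 3)² = (-¾ - 3)² = (-15/4)² = 225/16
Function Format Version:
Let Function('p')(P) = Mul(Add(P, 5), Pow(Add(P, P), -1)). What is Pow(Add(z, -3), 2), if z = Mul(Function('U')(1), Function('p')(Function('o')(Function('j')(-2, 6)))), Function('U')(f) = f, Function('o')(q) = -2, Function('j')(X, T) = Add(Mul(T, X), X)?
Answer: Rational(225, 16) ≈ 14.063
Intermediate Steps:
Function('j')(X, T) = Add(X, Mul(T, X))
Function('p')(P) = Mul(Rational(1, 2), Pow(P, -1), Add(5, P)) (Function('p')(P) = Mul(Add(5, P), Pow(Mul(2, P), -1)) = Mul(Add(5, P), Mul(Rational(1, 2), Pow(P, -1))) = Mul(Rational(1, 2), Pow(P, -1), Add(5, P)))
z = Rational(-3, 4) (z = Mul(1, Mul(Rational(1, 2), Pow(-2, -1), Add(5, -2))) = Mul(1, Mul(Rational(1, 2), Rational(-1, 2), 3)) = Mul(1, Rational(-3, 4)) = Rational(-3, 4) ≈ -0.75000)
Pow(Add(z, -3), 2) = Pow(Add(Rational(-3, 4), -3), 2) = Pow(Rational(-15, 4), 2) = Rational(225, 16)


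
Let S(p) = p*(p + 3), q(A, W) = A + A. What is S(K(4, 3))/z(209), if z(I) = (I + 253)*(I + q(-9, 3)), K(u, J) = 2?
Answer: 5/44121 ≈ 0.00011332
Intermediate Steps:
q(A, W) = 2*A
z(I) = (-18 + I)*(253 + I) (z(I) = (I + 253)*(I + 2*(-9)) = (253 + I)*(I - 18) = (253 + I)*(-18 + I) = (-18 + I)*(253 + I))
S(p) = p*(3 + p)
S(K(4, 3))/z(209) = (2*(3 + 2))/(-4554 + 209² + 235*209) = (2*5)/(-4554 + 43681 + 49115) = 10/88242 = 10*(1/88242) = 5/44121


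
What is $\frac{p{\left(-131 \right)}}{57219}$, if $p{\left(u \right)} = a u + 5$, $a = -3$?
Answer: $\frac{398}{57219} \approx 0.0069557$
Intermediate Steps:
$p{\left(u \right)} = 5 - 3 u$ ($p{\left(u \right)} = - 3 u + 5 = 5 - 3 u$)
$\frac{p{\left(-131 \right)}}{57219} = \frac{5 - -393}{57219} = \left(5 + 393\right) \frac{1}{57219} = 398 \cdot \frac{1}{57219} = \frac{398}{57219}$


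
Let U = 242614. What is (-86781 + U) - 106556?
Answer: 49277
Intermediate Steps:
(-86781 + U) - 106556 = (-86781 + 242614) - 106556 = 155833 - 106556 = 49277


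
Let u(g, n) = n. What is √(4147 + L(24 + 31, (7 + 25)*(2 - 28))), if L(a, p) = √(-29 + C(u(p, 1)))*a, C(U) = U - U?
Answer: √(4147 + 55*I*√29) ≈ 64.438 + 2.2982*I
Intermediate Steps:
C(U) = 0
L(a, p) = I*a*√29 (L(a, p) = √(-29 + 0)*a = √(-29)*a = (I*√29)*a = I*a*√29)
√(4147 + L(24 + 31, (7 + 25)*(2 - 28))) = √(4147 + I*(24 + 31)*√29) = √(4147 + I*55*√29) = √(4147 + 55*I*√29)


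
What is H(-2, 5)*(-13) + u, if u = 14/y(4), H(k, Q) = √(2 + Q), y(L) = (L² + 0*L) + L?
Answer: 7/10 - 13*√7 ≈ -33.695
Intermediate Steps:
y(L) = L + L² (y(L) = (L² + 0) + L = L² + L = L + L²)
u = 7/10 (u = 14/((4*(1 + 4))) = 14/((4*5)) = 14/20 = 14*(1/20) = 7/10 ≈ 0.70000)
H(-2, 5)*(-13) + u = √(2 + 5)*(-13) + 7/10 = √7*(-13) + 7/10 = -13*√7 + 7/10 = 7/10 - 13*√7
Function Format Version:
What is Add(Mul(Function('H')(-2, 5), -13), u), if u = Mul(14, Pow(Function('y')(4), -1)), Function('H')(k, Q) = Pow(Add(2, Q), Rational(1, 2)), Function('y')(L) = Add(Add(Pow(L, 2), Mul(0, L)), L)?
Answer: Add(Rational(7, 10), Mul(-13, Pow(7, Rational(1, 2)))) ≈ -33.695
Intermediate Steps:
Function('y')(L) = Add(L, Pow(L, 2)) (Function('y')(L) = Add(Add(Pow(L, 2), 0), L) = Add(Pow(L, 2), L) = Add(L, Pow(L, 2)))
u = Rational(7, 10) (u = Mul(14, Pow(Mul(4, Add(1, 4)), -1)) = Mul(14, Pow(Mul(4, 5), -1)) = Mul(14, Pow(20, -1)) = Mul(14, Rational(1, 20)) = Rational(7, 10) ≈ 0.70000)
Add(Mul(Function('H')(-2, 5), -13), u) = Add(Mul(Pow(Add(2, 5), Rational(1, 2)), -13), Rational(7, 10)) = Add(Mul(Pow(7, Rational(1, 2)), -13), Rational(7, 10)) = Add(Mul(-13, Pow(7, Rational(1, 2))), Rational(7, 10)) = Add(Rational(7, 10), Mul(-13, Pow(7, Rational(1, 2))))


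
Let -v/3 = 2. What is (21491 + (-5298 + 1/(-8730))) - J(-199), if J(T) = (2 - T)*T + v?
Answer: 490608539/8730 ≈ 56198.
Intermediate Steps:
v = -6 (v = -3*2 = -6)
J(T) = -6 + T*(2 - T) (J(T) = (2 - T)*T - 6 = T*(2 - T) - 6 = -6 + T*(2 - T))
(21491 + (-5298 + 1/(-8730))) - J(-199) = (21491 + (-5298 + 1/(-8730))) - (-6 - 1*(-199)² + 2*(-199)) = (21491 + (-5298 - 1/8730)) - (-6 - 1*39601 - 398) = (21491 - 46251541/8730) - (-6 - 39601 - 398) = 141364889/8730 - 1*(-40005) = 141364889/8730 + 40005 = 490608539/8730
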